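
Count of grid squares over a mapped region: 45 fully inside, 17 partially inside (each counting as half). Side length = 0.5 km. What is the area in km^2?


effective squares = 45 + 17 * 0.5 = 53.5
area = 53.5 * 0.25 = 13.375 km^2

13.375 km^2


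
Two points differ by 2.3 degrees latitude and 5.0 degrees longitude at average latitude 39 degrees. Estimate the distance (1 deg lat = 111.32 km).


dlat_km = 2.3 * 111.32 = 256.036
dlon_km = 5.0 * 111.32 * cos(39) ≈ 432.559
dist = sqrt(256.036^2 + 432.559^2) ≈ 502.7 km

502.7 km


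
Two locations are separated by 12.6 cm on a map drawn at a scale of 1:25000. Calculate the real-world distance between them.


ground = 12.6 cm * 25000 / 100 = 3150.0 m = 3.15 km

3.15 km


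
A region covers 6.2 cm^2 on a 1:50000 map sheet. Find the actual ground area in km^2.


ground_area = 6.2 * (50000/100)^2 = 1550000.0 m^2 = 1.55 km^2

1.55 km^2


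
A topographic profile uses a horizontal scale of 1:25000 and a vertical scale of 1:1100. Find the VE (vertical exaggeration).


VE = horizontal_scale / vertical_scale = 25000 / 1100 ≈ 22.7

22.7x


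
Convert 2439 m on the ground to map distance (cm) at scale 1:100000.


map_cm = 2439 * 100 / 100000 = 2.439 cm ≈ 2.44 cm

2.44 cm


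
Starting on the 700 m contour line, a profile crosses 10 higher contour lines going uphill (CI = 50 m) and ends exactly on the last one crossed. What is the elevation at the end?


elevation = 700 + 10 * 50 = 1200 m

1200 m


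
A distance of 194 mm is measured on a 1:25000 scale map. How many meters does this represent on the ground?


ground = 194 mm * 25000 / 1000 = 4850.0 m

4850.0 m


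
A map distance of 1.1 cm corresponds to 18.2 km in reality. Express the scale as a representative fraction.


ground = 18.2 km = 1820000 cm; RF denominator = ground / map = 1820000 / 1.1 ≈ 1654545; RF = 1:1654545

1:1654545


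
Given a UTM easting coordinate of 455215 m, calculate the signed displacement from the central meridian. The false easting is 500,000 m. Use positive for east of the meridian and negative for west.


displacement = 455215 - 500000 = -44785 m

-44785 m


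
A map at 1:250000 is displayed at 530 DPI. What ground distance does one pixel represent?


pixel_cm = 2.54 / 530 ≈ 0.004792 cm
ground = pixel_cm * 250000 / 100 = 2.54 * 250000 / (530 * 100) = 635000 / 53000 ≈ 11.98 m

11.98 m


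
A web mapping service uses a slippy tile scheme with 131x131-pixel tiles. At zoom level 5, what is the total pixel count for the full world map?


tiles per axis = 2^5 = 32
total tiles = 32^2 = 1024
pixels per axis = 32 * 131 = 4192
total pixels = 4192^2 = 17572864

17572864 pixels


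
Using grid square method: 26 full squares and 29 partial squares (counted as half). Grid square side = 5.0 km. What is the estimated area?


effective squares = 26 + 29 * 0.5 = 40.5
area = 40.5 * 25.0 = 1012.5 km^2

1012.5 km^2


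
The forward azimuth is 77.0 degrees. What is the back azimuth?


back azimuth = (77.0 + 180) mod 360 = 257.0 degrees

257.0 degrees


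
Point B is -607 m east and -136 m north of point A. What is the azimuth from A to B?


az = atan2(-607, -136) = -102.6 deg
adjusted to 0-360: 257.4 degrees

257.4 degrees


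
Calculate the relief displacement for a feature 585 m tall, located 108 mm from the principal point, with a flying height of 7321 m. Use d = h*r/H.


d = h * r / H = 585 * 108 / 7321 = 8.63 mm

8.63 mm


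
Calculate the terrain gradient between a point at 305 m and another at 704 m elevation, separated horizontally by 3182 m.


gradient = (704 - 305) / 3182 = 399 / 3182 = 0.1254

0.1254


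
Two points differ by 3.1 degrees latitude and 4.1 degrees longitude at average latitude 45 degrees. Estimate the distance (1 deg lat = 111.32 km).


dlat_km = 3.1 * 111.32 = 345.092
dlon_km = 4.1 * 111.32 * cos(45) ≈ 322.732
dist = sqrt(345.092^2 + 322.732^2) ≈ 472.5 km

472.5 km


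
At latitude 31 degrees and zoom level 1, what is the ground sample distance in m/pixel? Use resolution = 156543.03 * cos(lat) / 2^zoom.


res = 156543.03 * cos(31) / 2^1 = 156543.03 * 0.8571673 / 2 = 67091.78 m/pixel

67091.78 m/pixel


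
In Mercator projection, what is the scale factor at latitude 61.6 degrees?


SF = 1 / cos(61.6) = 1 / 0.475624 = 2.103

2.103


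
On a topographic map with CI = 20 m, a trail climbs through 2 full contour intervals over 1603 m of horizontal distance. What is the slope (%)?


elevation change = 2 * 20 = 40 m
slope = 40 / 1603 * 100 = 2.5%

2.5%


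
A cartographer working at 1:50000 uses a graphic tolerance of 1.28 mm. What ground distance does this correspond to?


ground = 1.28 mm * 50000 / 1000 = 64.0 m

64.0 m


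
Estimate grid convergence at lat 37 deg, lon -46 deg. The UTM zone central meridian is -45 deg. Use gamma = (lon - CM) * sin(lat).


gamma = (-46 - -45) * sin(37) = -1 * 0.601815 = -0.602 degrees

-0.602 degrees


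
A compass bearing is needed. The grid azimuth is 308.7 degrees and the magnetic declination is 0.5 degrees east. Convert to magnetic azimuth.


magnetic azimuth = grid azimuth - declination (east +ve)
mag_az = 308.7 - 0.5 = 308.2 degrees

308.2 degrees


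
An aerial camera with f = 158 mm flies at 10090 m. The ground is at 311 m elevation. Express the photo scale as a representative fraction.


scale = f / (H - h) = 158 mm / 9779 m = 158 / 9779000 = 1:61892

1:61892


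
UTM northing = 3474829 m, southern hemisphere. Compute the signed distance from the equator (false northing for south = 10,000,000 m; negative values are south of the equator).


For southern: actual = 3474829 - 10000000 = -6525171 m

-6525171 m


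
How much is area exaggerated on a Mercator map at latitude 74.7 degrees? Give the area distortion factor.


area_distortion = 1/cos^2(74.7) = 14.362

14.362


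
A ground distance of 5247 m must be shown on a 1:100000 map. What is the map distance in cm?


map_cm = 5247 * 100 / 100000 = 5.247 cm ≈ 5.25 cm

5.25 cm


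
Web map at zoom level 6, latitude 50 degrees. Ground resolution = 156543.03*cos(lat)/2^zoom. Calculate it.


res = 156543.03 * cos(50) / 2^6 = 156543.03 * 0.64278761 / 64 = 1572.25 m/pixel

1572.25 m/pixel


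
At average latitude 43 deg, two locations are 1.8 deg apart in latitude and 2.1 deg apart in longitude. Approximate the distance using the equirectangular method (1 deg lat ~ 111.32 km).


dlat_km = 1.8 * 111.32 = 200.376
dlon_km = 2.1 * 111.32 * cos(43) ≈ 170.97
dist = sqrt(200.376^2 + 170.97^2) ≈ 263.4 km

263.4 km


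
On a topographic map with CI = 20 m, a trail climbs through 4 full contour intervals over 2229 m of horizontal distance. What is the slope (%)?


elevation change = 4 * 20 = 80 m
slope = 80 / 2229 * 100 = 3.6%

3.6%


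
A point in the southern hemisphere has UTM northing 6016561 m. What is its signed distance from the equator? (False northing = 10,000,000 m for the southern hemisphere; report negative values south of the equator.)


For southern: actual = 6016561 - 10000000 = -3983439 m

-3983439 m


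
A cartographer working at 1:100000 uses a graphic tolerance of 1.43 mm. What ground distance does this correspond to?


ground = 1.43 mm * 100000 / 1000 = 143.0 m

143.0 m


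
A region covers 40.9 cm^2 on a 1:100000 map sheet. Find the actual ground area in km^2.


ground_area = 40.9 * (100000/100)^2 = 40900000.0 m^2 = 40.9 km^2

40.9 km^2


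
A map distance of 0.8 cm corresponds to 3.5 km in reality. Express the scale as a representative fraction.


ground = 3.5 km = 350000 cm; RF denominator = ground / map = 350000 / 0.8 = 437500; RF = 1:437500

1:437500


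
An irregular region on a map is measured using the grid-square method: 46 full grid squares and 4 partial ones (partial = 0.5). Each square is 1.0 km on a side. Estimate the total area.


effective squares = 46 + 4 * 0.5 = 48.0
area = 48.0 * 1.0 = 48.0 km^2

48.0 km^2


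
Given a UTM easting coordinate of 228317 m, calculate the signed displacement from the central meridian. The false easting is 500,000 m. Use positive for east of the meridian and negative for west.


displacement = 228317 - 500000 = -271683 m

-271683 m


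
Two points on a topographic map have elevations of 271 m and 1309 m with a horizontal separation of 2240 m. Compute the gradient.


gradient = (1309 - 271) / 2240 = 1038 / 2240 = 0.4634

0.4634


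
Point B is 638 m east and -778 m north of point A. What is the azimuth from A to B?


az = atan2(638, -778) = 140.6 deg
adjusted to 0-360: 140.6 degrees

140.6 degrees


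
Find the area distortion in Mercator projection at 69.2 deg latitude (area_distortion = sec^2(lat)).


area_distortion = 1/cos^2(69.2) = 7.93

7.93


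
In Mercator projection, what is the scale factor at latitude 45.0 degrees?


SF = 1 / cos(45.0) = 1 / 0.707107 = 1.414

1.414


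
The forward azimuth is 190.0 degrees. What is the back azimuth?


back azimuth = (190.0 + 180) mod 360 = 10.0 degrees

10.0 degrees


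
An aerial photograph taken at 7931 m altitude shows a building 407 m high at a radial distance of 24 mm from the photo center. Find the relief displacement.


d = h * r / H = 407 * 24 / 7931 = 1.23 mm

1.23 mm


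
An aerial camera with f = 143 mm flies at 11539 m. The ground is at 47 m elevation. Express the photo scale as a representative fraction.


scale = f / (H - h) = 143 mm / 11492 m = 143 / 11492000 = 1:80364

1:80364


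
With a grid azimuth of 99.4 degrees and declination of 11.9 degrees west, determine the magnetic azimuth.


magnetic azimuth = grid azimuth - declination (east +ve)
mag_az = 99.4 - -11.9 = 111.3 degrees

111.3 degrees


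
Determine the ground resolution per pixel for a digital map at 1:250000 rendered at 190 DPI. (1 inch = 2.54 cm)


pixel_cm = 2.54 / 190 ≈ 0.013368 cm
ground = pixel_cm * 250000 / 100 = 2.54 * 250000 / (190 * 100) = 635000 / 19000 ≈ 33.42 m

33.42 m


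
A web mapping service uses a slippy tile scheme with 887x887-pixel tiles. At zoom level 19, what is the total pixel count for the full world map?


tiles per axis = 2^19 = 524288
total tiles = 524288^2 = 274877906944
pixels per axis = 524288 * 887 = 465043456
total pixels = 465043456^2 = 216265415968423936

216265415968423936 pixels


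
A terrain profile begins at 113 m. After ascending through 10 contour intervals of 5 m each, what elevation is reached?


elevation = 113 + 10 * 5 = 163 m

163 m


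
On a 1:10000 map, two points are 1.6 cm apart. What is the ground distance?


ground = 1.6 cm * 10000 / 100 = 160.0 m

160.0 m


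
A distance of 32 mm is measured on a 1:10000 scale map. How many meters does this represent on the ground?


ground = 32 mm * 10000 / 1000 = 320.0 m

320.0 m


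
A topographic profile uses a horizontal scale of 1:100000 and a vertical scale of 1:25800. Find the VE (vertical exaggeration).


VE = horizontal_scale / vertical_scale = 100000 / 25800 ≈ 3.9

3.9x


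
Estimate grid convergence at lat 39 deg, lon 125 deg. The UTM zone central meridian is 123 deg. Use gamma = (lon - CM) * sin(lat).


gamma = (125 - 123) * sin(39) = 2 * 0.62932 = 1.259 degrees

1.259 degrees


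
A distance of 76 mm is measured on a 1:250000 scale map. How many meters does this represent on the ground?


ground = 76 mm * 250000 / 1000 = 19000.0 m

19000.0 m


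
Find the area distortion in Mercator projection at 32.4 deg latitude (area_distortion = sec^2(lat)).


area_distortion = 1/cos^2(32.4) = 1.403

1.403


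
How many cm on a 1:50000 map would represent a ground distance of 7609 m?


map_cm = 7609 * 100 / 50000 = 15.218 cm ≈ 15.22 cm

15.22 cm


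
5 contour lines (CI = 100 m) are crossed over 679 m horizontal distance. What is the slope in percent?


elevation change = 5 * 100 = 500 m
slope = 500 / 679 * 100 = 73.6%

73.6%


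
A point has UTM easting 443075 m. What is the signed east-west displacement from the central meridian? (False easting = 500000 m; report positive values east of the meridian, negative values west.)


displacement = 443075 - 500000 = -56925 m

-56925 m


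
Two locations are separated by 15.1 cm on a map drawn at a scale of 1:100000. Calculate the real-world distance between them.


ground = 15.1 cm * 100000 / 100 = 15100.0 m = 15.1 km

15.1 km


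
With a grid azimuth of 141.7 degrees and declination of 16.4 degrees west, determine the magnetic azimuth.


magnetic azimuth = grid azimuth - declination (east +ve)
mag_az = 141.7 - -16.4 = 158.1 degrees

158.1 degrees


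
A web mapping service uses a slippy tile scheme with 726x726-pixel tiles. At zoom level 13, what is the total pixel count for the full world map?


tiles per axis = 2^13 = 8192
total tiles = 8192^2 = 67108864
pixels per axis = 8192 * 726 = 5947392
total pixels = 5947392^2 = 35371471601664

35371471601664 pixels


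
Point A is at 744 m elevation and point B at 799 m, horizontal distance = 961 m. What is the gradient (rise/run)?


gradient = (799 - 744) / 961 = 55 / 961 = 0.0572

0.0572


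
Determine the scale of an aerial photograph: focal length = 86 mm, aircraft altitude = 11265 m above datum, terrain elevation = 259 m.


scale = f / (H - h) = 86 mm / 11006 m = 86 / 11006000 = 1:127977

1:127977


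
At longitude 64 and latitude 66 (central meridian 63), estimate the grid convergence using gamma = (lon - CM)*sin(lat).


gamma = (64 - 63) * sin(66) = 1 * 0.913545 = 0.914 degrees

0.914 degrees


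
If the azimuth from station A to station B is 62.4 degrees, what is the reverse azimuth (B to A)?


back azimuth = (62.4 + 180) mod 360 = 242.4 degrees

242.4 degrees


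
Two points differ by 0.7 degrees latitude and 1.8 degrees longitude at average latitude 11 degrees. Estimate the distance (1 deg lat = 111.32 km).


dlat_km = 0.7 * 111.32 = 77.924
dlon_km = 1.8 * 111.32 * cos(11) ≈ 196.695
dist = sqrt(77.924^2 + 196.695^2) ≈ 211.6 km

211.6 km


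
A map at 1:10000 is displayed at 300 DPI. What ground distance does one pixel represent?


pixel_cm = 2.54 / 300 ≈ 0.008467 cm
ground = pixel_cm * 10000 / 100 = 2.54 * 10000 / (300 * 100) = 25400 / 30000 ≈ 0.85 m

0.85 m


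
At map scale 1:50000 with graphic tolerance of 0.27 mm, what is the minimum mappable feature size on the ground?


ground = 0.27 mm * 50000 / 1000 = 13.5 m

13.5 m


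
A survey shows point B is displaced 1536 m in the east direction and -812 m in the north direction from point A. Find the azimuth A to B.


az = atan2(1536, -812) = 117.9 deg
adjusted to 0-360: 117.9 degrees

117.9 degrees


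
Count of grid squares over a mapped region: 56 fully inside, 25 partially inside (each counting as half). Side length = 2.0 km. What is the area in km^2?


effective squares = 56 + 25 * 0.5 = 68.5
area = 68.5 * 4.0 = 274.0 km^2

274.0 km^2


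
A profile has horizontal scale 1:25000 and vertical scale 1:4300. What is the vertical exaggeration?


VE = horizontal_scale / vertical_scale = 25000 / 4300 ≈ 5.8

5.8x


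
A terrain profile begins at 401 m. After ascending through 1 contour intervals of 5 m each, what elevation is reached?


elevation = 401 + 1 * 5 = 406 m

406 m


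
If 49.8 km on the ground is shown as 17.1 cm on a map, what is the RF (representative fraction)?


ground = 49.8 km = 4980000 cm; RF denominator = ground / map = 4980000 / 17.1 ≈ 291228; RF = 1:291228

1:291228


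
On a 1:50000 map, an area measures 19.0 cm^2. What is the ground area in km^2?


ground_area = 19.0 * (50000/100)^2 = 4750000.0 m^2 = 4.75 km^2

4.75 km^2


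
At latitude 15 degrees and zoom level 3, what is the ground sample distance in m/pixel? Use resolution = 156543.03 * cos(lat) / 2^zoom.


res = 156543.03 * cos(15) / 2^3 = 156543.03 * 0.96592583 / 8 = 18901.12 m/pixel

18901.12 m/pixel


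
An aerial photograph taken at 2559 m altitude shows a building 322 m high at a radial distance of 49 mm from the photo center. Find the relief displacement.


d = h * r / H = 322 * 49 / 2559 = 6.17 mm

6.17 mm


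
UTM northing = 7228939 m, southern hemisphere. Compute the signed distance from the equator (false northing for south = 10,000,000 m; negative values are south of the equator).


For southern: actual = 7228939 - 10000000 = -2771061 m

-2771061 m


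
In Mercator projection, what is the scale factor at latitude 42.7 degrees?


SF = 1 / cos(42.7) = 1 / 0.734915 = 1.361

1.361


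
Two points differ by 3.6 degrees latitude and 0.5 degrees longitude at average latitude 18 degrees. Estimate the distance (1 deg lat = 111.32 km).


dlat_km = 3.6 * 111.32 = 400.752
dlon_km = 0.5 * 111.32 * cos(18) ≈ 52.936
dist = sqrt(400.752^2 + 52.936^2) ≈ 404.2 km

404.2 km


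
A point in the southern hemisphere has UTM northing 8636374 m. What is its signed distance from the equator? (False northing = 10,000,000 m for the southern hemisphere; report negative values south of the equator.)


For southern: actual = 8636374 - 10000000 = -1363626 m

-1363626 m


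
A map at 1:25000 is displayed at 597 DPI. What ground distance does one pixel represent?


pixel_cm = 2.54 / 597 ≈ 0.004255 cm
ground = pixel_cm * 25000 / 100 = 2.54 * 25000 / (597 * 100) = 63500 / 59700 ≈ 1.06 m

1.06 m


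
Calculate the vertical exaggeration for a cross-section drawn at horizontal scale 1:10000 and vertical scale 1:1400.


VE = horizontal_scale / vertical_scale = 10000 / 1400 ≈ 7.1

7.1x


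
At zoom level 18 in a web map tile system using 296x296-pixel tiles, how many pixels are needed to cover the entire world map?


tiles per axis = 2^18 = 262144
total tiles = 262144^2 = 68719476736
pixels per axis = 262144 * 296 = 77594624
total pixels = 77594624^2 = 6020925673701376

6020925673701376 pixels


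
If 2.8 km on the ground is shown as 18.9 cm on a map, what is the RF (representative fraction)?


ground = 2.8 km = 280000 cm; RF denominator = ground / map = 280000 / 18.9 ≈ 14815; RF = 1:14815

1:14815


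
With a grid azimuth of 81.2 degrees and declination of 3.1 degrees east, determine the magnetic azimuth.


magnetic azimuth = grid azimuth - declination (east +ve)
mag_az = 81.2 - 3.1 = 78.1 degrees

78.1 degrees


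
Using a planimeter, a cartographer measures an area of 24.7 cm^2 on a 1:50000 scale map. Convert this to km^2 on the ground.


ground_area = 24.7 * (50000/100)^2 = 6175000.0 m^2 = 6.175 km^2

6.175 km^2


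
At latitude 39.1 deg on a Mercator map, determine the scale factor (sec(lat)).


SF = 1 / cos(39.1) = 1 / 0.776046 = 1.289

1.289


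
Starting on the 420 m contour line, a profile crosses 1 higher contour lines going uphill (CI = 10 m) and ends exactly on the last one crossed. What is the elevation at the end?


elevation = 420 + 1 * 10 = 430 m

430 m


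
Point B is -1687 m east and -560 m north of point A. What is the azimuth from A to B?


az = atan2(-1687, -560) = -108.4 deg
adjusted to 0-360: 251.6 degrees

251.6 degrees


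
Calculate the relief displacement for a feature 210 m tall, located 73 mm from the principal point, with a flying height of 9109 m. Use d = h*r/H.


d = h * r / H = 210 * 73 / 9109 = 1.68 mm

1.68 mm


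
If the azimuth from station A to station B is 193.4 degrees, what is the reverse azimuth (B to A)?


back azimuth = (193.4 + 180) mod 360 = 13.4 degrees

13.4 degrees


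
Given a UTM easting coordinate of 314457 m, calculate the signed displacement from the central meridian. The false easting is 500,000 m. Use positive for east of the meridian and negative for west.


displacement = 314457 - 500000 = -185543 m

-185543 m


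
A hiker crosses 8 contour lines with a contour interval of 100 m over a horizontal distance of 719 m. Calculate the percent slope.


elevation change = 8 * 100 = 800 m
slope = 800 / 719 * 100 = 111.3%

111.3%


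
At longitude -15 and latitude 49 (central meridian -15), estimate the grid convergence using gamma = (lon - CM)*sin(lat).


gamma = (-15 - -15) * sin(49) = 0 * 0.75471 = 0.0 degrees

0.0 degrees


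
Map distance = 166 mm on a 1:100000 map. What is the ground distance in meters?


ground = 166 mm * 100000 / 1000 = 16600.0 m

16600.0 m


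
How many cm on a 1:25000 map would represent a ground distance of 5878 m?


map_cm = 5878 * 100 / 25000 = 23.512 cm ≈ 23.51 cm

23.51 cm


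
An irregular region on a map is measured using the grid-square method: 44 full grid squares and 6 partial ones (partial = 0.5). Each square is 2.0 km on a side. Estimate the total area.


effective squares = 44 + 6 * 0.5 = 47.0
area = 47.0 * 4.0 = 188.0 km^2

188.0 km^2


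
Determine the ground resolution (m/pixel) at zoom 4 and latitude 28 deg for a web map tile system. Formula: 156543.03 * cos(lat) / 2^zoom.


res = 156543.03 * cos(28) / 2^4 = 156543.03 * 0.88294759 / 16 = 8638.71 m/pixel

8638.71 m/pixel


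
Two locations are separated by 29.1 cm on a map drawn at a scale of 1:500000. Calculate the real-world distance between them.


ground = 29.1 cm * 500000 / 100 = 145500.0 m = 145.5 km

145.5 km


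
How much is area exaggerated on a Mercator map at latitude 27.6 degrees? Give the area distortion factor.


area_distortion = 1/cos^2(27.6) = 1.273

1.273


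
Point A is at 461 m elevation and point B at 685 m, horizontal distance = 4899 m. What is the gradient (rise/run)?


gradient = (685 - 461) / 4899 = 224 / 4899 = 0.0457

0.0457


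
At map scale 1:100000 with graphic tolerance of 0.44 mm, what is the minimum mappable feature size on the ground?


ground = 0.44 mm * 100000 / 1000 = 44.0 m

44.0 m


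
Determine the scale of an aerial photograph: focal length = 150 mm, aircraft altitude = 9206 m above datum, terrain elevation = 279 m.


scale = f / (H - h) = 150 mm / 8927 m = 150 / 8927000 = 1:59513

1:59513


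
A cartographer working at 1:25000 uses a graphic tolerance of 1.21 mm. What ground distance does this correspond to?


ground = 1.21 mm * 25000 / 1000 = 30.25 m

30.25 m


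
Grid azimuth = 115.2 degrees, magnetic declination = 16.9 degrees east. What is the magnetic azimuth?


magnetic azimuth = grid azimuth - declination (east +ve)
mag_az = 115.2 - 16.9 = 98.3 degrees

98.3 degrees


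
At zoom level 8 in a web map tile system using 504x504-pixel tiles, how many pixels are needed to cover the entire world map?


tiles per axis = 2^8 = 256
total tiles = 256^2 = 65536
pixels per axis = 256 * 504 = 129024
total pixels = 129024^2 = 16647192576

16647192576 pixels


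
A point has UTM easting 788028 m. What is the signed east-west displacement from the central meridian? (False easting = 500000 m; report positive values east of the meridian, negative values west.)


displacement = 788028 - 500000 = 288028 m

288028 m


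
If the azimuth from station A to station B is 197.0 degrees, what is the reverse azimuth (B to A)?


back azimuth = (197.0 + 180) mod 360 = 17.0 degrees

17.0 degrees


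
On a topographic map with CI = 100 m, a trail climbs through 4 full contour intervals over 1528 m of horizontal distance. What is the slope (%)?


elevation change = 4 * 100 = 400 m
slope = 400 / 1528 * 100 = 26.2%

26.2%


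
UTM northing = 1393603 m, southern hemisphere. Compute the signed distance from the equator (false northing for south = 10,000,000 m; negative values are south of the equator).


For southern: actual = 1393603 - 10000000 = -8606397 m

-8606397 m


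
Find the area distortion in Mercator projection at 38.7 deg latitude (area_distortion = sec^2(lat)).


area_distortion = 1/cos^2(38.7) = 1.642

1.642


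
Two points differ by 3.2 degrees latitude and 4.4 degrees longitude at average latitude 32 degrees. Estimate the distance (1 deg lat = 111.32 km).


dlat_km = 3.2 * 111.32 = 356.224
dlon_km = 4.4 * 111.32 * cos(32) ≈ 415.381
dist = sqrt(356.224^2 + 415.381^2) ≈ 547.2 km

547.2 km


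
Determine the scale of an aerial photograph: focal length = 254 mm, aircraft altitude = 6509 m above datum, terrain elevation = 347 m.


scale = f / (H - h) = 254 mm / 6162 m = 254 / 6162000 = 1:24260

1:24260


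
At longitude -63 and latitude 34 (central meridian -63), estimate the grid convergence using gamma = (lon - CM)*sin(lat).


gamma = (-63 - -63) * sin(34) = 0 * 0.559193 = 0.0 degrees

0.0 degrees


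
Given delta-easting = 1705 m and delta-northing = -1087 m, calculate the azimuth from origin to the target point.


az = atan2(1705, -1087) = 122.5 deg
adjusted to 0-360: 122.5 degrees

122.5 degrees


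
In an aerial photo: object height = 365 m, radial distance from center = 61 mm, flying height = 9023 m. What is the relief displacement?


d = h * r / H = 365 * 61 / 9023 = 2.47 mm

2.47 mm


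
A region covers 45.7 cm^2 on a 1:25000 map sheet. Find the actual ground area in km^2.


ground_area = 45.7 * (25000/100)^2 = 2856250.0 m^2 = 2.85625 km^2 ≈ 2.856 km^2

2.856 km^2


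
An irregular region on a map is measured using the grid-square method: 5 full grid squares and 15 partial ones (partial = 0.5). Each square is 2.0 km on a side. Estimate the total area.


effective squares = 5 + 15 * 0.5 = 12.5
area = 12.5 * 4.0 = 50.0 km^2

50.0 km^2


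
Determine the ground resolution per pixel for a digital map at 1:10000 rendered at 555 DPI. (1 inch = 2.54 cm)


pixel_cm = 2.54 / 555 ≈ 0.004577 cm
ground = pixel_cm * 10000 / 100 = 2.54 * 10000 / (555 * 100) = 25400 / 55500 ≈ 0.46 m

0.46 m


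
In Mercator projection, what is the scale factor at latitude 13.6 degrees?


SF = 1 / cos(13.6) = 1 / 0.971961 = 1.029

1.029


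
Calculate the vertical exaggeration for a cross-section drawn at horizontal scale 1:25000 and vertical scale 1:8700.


VE = horizontal_scale / vertical_scale = 25000 / 8700 ≈ 2.9

2.9x


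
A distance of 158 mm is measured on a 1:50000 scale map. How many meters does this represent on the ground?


ground = 158 mm * 50000 / 1000 = 7900.0 m

7900.0 m


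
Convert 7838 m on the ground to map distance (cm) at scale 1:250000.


map_cm = 7838 * 100 / 250000 = 3.1352 cm ≈ 3.14 cm

3.14 cm


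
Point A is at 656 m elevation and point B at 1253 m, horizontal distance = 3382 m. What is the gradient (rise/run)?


gradient = (1253 - 656) / 3382 = 597 / 3382 = 0.1765

0.1765


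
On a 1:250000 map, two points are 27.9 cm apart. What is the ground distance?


ground = 27.9 cm * 250000 / 100 = 69750.0 m = 69.75 km

69.75 km


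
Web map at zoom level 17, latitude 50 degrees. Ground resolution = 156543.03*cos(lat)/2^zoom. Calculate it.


res = 156543.03 * cos(50) / 2^17 = 156543.03 * 0.64278761 / 131072 = 0.77 m/pixel

0.77 m/pixel


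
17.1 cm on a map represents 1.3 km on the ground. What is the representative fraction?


ground = 1.3 km = 130000 cm; RF denominator = ground / map = 130000 / 17.1 ≈ 7602; RF = 1:7602

1:7602


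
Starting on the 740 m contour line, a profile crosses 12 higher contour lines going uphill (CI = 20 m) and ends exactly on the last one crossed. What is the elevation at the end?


elevation = 740 + 12 * 20 = 980 m

980 m


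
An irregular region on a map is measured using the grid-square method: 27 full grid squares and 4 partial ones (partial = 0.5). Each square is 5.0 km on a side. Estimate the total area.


effective squares = 27 + 4 * 0.5 = 29.0
area = 29.0 * 25.0 = 725.0 km^2

725.0 km^2


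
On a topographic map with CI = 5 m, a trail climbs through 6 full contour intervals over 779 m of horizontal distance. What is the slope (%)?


elevation change = 6 * 5 = 30 m
slope = 30 / 779 * 100 = 3.9%

3.9%


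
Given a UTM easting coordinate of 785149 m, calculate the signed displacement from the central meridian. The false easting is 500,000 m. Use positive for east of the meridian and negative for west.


displacement = 785149 - 500000 = 285149 m

285149 m


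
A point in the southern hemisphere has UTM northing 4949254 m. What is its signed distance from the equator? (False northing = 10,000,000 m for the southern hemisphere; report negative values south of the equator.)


For southern: actual = 4949254 - 10000000 = -5050746 m

-5050746 m


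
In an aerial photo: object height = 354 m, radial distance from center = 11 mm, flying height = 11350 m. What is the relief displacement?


d = h * r / H = 354 * 11 / 11350 = 0.34 mm

0.34 mm


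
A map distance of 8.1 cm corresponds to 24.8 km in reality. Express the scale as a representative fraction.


ground = 24.8 km = 2480000 cm; RF denominator = ground / map = 2480000 / 8.1 ≈ 306173; RF = 1:306173

1:306173


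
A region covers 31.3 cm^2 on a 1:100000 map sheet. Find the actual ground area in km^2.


ground_area = 31.3 * (100000/100)^2 = 31300000.0 m^2 = 31.3 km^2

31.3 km^2


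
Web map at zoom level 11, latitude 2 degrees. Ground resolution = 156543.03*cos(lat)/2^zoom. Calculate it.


res = 156543.03 * cos(2) / 2^11 = 156543.03 * 0.99939083 / 2048 = 76.39 m/pixel

76.39 m/pixel


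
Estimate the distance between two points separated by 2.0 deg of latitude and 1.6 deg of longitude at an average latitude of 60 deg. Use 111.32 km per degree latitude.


dlat_km = 2.0 * 111.32 = 222.64
dlon_km = 1.6 * 111.32 * cos(60) ≈ 89.056
dist = sqrt(222.64^2 + 89.056^2) ≈ 239.8 km

239.8 km


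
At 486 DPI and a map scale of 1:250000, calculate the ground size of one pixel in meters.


pixel_cm = 2.54 / 486 ≈ 0.005226 cm
ground = pixel_cm * 250000 / 100 = 2.54 * 250000 / (486 * 100) = 635000 / 48600 ≈ 13.07 m

13.07 m


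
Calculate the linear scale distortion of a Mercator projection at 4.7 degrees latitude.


SF = 1 / cos(4.7) = 1 / 0.996637 = 1.003

1.003


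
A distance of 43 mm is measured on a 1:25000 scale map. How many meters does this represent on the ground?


ground = 43 mm * 25000 / 1000 = 1075.0 m

1075.0 m


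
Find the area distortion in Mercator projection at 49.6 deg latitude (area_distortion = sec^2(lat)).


area_distortion = 1/cos^2(49.6) = 2.381

2.381


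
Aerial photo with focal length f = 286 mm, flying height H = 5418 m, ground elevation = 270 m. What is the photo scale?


scale = f / (H - h) = 286 mm / 5148 m = 286 / 5148000 = 1:18000

1:18000


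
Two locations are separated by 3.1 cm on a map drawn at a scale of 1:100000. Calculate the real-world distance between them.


ground = 3.1 cm * 100000 / 100 = 3100.0 m = 3.1 km

3.1 km


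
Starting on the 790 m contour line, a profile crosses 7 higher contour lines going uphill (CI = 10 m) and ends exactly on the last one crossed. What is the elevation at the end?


elevation = 790 + 7 * 10 = 860 m

860 m


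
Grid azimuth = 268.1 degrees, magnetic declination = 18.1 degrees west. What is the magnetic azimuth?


magnetic azimuth = grid azimuth - declination (east +ve)
mag_az = 268.1 - -18.1 = 286.2 degrees

286.2 degrees


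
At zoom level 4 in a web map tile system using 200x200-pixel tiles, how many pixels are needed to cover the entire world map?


tiles per axis = 2^4 = 16
total tiles = 16^2 = 256
pixels per axis = 16 * 200 = 3200
total pixels = 3200^2 = 10240000

10240000 pixels


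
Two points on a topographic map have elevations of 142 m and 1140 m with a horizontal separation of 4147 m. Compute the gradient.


gradient = (1140 - 142) / 4147 = 998 / 4147 = 0.2407

0.2407


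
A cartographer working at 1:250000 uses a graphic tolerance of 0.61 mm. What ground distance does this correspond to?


ground = 0.61 mm * 250000 / 1000 = 152.5 m

152.5 m


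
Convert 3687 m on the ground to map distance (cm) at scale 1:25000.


map_cm = 3687 * 100 / 25000 = 14.748 cm ≈ 14.75 cm

14.75 cm


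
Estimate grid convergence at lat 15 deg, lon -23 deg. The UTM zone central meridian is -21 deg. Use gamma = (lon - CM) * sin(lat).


gamma = (-23 - -21) * sin(15) = -2 * 0.258819 = -0.518 degrees

-0.518 degrees


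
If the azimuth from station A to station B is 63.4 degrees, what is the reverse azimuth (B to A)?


back azimuth = (63.4 + 180) mod 360 = 243.4 degrees

243.4 degrees


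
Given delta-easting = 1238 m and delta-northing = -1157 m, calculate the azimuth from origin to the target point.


az = atan2(1238, -1157) = 133.1 deg
adjusted to 0-360: 133.1 degrees

133.1 degrees


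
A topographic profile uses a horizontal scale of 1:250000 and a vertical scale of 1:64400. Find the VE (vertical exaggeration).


VE = horizontal_scale / vertical_scale = 250000 / 64400 ≈ 3.9

3.9x


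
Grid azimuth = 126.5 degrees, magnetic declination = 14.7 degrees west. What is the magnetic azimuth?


magnetic azimuth = grid azimuth - declination (east +ve)
mag_az = 126.5 - -14.7 = 141.2 degrees

141.2 degrees


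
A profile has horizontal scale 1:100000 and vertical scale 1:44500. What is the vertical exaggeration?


VE = horizontal_scale / vertical_scale = 100000 / 44500 ≈ 2.2

2.2x


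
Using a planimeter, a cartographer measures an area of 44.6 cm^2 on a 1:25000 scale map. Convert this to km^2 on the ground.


ground_area = 44.6 * (25000/100)^2 = 2787500.0 m^2 = 2.7875 km^2 ≈ 2.788 km^2

2.788 km^2


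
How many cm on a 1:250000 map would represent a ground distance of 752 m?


map_cm = 752 * 100 / 250000 = 0.3008 cm ≈ 0.3 cm

0.3 cm


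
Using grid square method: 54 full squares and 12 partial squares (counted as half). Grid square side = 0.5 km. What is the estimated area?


effective squares = 54 + 12 * 0.5 = 60.0
area = 60.0 * 0.25 = 15.0 km^2

15.0 km^2


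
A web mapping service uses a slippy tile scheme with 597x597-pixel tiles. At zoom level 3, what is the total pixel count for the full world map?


tiles per axis = 2^3 = 8
total tiles = 8^2 = 64
pixels per axis = 8 * 597 = 4776
total pixels = 4776^2 = 22810176

22810176 pixels


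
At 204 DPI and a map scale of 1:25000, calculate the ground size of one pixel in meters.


pixel_cm = 2.54 / 204 ≈ 0.012451 cm
ground = pixel_cm * 25000 / 100 = 2.54 * 25000 / (204 * 100) = 63500 / 20400 ≈ 3.11 m

3.11 m


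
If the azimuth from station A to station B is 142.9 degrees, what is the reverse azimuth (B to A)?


back azimuth = (142.9 + 180) mod 360 = 322.9 degrees

322.9 degrees


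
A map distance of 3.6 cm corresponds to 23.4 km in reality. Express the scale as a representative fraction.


ground = 23.4 km = 2340000 cm; RF denominator = ground / map = 2340000 / 3.6 = 650000; RF = 1:650000

1:650000


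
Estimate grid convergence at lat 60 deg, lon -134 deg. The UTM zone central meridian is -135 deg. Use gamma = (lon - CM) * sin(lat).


gamma = (-134 - -135) * sin(60) = 1 * 0.866025 = 0.866 degrees

0.866 degrees


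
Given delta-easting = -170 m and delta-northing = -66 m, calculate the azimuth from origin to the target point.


az = atan2(-170, -66) = -111.2 deg
adjusted to 0-360: 248.8 degrees

248.8 degrees


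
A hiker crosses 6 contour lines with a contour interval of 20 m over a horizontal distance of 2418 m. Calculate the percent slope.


elevation change = 6 * 20 = 120 m
slope = 120 / 2418 * 100 = 5.0%

5.0%


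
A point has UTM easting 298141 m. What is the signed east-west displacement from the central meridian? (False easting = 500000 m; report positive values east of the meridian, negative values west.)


displacement = 298141 - 500000 = -201859 m

-201859 m


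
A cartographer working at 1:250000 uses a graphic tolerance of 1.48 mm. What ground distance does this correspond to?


ground = 1.48 mm * 250000 / 1000 = 370.0 m

370.0 m


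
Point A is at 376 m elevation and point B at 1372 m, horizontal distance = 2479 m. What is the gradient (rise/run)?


gradient = (1372 - 376) / 2479 = 996 / 2479 = 0.4018

0.4018


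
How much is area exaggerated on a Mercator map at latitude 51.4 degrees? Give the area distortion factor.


area_distortion = 1/cos^2(51.4) = 2.569

2.569


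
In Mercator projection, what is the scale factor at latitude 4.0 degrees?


SF = 1 / cos(4.0) = 1 / 0.997564 = 1.002

1.002


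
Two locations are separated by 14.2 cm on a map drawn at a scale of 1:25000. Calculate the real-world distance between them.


ground = 14.2 cm * 25000 / 100 = 3550.0 m = 3.55 km

3.55 km


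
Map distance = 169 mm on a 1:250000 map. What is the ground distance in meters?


ground = 169 mm * 250000 / 1000 = 42250.0 m

42250.0 m


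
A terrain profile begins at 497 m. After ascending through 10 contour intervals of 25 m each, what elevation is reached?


elevation = 497 + 10 * 25 = 747 m

747 m


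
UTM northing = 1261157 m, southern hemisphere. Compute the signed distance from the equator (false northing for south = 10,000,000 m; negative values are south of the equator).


For southern: actual = 1261157 - 10000000 = -8738843 m

-8738843 m


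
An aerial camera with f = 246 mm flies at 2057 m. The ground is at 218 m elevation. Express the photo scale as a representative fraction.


scale = f / (H - h) = 246 mm / 1839 m = 246 / 1839000 = 1:7476

1:7476


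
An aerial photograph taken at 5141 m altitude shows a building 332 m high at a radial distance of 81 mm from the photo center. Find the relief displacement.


d = h * r / H = 332 * 81 / 5141 = 5.23 mm

5.23 mm


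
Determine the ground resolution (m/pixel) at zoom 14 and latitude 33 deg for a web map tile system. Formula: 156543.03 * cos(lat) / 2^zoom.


res = 156543.03 * cos(33) / 2^14 = 156543.03 * 0.83867057 / 16384 = 8.01 m/pixel

8.01 m/pixel


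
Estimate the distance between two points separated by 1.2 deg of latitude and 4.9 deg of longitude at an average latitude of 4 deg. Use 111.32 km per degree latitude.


dlat_km = 1.2 * 111.32 = 133.584
dlon_km = 4.9 * 111.32 * cos(4) ≈ 544.139
dist = sqrt(133.584^2 + 544.139^2) ≈ 560.3 km

560.3 km


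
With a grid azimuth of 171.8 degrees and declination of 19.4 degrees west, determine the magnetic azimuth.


magnetic azimuth = grid azimuth - declination (east +ve)
mag_az = 171.8 - -19.4 = 191.2 degrees

191.2 degrees


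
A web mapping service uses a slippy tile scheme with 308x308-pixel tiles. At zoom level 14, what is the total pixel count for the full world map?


tiles per axis = 2^14 = 16384
total tiles = 16384^2 = 268435456
pixels per axis = 16384 * 308 = 5046272
total pixels = 5046272^2 = 25464861097984

25464861097984 pixels


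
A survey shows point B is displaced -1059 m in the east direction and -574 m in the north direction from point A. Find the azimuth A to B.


az = atan2(-1059, -574) = -118.5 deg
adjusted to 0-360: 241.5 degrees

241.5 degrees


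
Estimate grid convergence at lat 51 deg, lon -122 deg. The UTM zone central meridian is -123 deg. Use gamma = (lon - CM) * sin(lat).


gamma = (-122 - -123) * sin(51) = 1 * 0.777146 = 0.777 degrees

0.777 degrees


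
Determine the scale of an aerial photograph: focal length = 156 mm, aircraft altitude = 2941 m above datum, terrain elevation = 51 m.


scale = f / (H - h) = 156 mm / 2890 m = 156 / 2890000 = 1:18526

1:18526


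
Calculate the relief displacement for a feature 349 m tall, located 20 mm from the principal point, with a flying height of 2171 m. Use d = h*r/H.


d = h * r / H = 349 * 20 / 2171 = 3.22 mm

3.22 mm


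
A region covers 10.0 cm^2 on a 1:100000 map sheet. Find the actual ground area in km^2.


ground_area = 10.0 * (100000/100)^2 = 10000000.0 m^2 = 10.0 km^2

10.0 km^2
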